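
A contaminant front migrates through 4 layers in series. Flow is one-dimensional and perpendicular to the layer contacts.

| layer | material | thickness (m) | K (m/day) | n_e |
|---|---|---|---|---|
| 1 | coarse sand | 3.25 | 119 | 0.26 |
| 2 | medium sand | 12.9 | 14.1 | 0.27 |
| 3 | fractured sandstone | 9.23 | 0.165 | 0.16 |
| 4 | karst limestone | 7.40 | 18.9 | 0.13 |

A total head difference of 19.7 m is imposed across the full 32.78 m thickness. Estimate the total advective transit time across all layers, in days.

With flow normal to the layers, continuity requires the same specific discharge q through every layer.
Σ(b_i/K_i) = 3.25/119 + 12.9/14.1 + 9.23/0.165 + 7.40/18.9 = 57.27 d.
q = Δh / Σ(b_i/K_i) = 19.7 / 57.27 = 0.3440 m/day.
In each layer the seepage velocity is v_i = q/n_i, so the layer transit time is t_i = b_i·n_i / q:
  layer 1 (coarse sand): t_1 = 3.25 × 0.26 / 0.3440 = 2.457 d
  layer 2 (medium sand): t_2 = 12.9 × 0.27 / 0.3440 = 10.13 d
  layer 3 (fractured sandstone): t_3 = 9.23 × 0.16 / 0.3440 = 4.293 d
  layer 4 (karst limestone): t_4 = 7.40 × 0.13 / 0.3440 = 2.797 d
Total t = Σ t_i = 19.67 days.

19.7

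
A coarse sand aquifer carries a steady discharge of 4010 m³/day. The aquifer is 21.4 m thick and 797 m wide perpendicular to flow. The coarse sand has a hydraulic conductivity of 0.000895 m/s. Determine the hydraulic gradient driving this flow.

Convert K: 0.000895 m/s × 86400 = 77.33 m/day.
Cross-sectional area A = 797 × 21.4 = 17056 m².
From Q = K·A·i, i = Q / (K·A) = 4010 / (77.33 × 17056) = 0.003040.

0.00304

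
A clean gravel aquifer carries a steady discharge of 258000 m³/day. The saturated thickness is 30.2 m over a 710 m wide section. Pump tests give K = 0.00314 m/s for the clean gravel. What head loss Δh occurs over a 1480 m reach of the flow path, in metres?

Convert K: 0.00314 m/s × 86400 = 271.3 m/day.
Cross-sectional area A = 710 × 30.2 = 21442 m².
From Q = K·A·i, i = Q / (K·A) = 258000 / (271.3 × 21442) = 0.04435.
Head loss Δh = i · L = 0.04435 × 1480 = 65.64 m.

65.6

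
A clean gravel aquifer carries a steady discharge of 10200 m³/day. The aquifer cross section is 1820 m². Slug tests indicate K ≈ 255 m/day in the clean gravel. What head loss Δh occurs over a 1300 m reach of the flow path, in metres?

From Q = K·A·i, i = Q / (K·A) = 10200 / (255.0 × 1820) = 0.02198.
Head loss Δh = i · L = 0.02198 × 1300 = 28.57 m.

28.6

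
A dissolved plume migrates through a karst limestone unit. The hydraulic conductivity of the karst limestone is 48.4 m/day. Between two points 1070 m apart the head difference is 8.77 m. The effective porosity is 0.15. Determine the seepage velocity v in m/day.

Hydraulic gradient i = Δh / L = 8.77 / 1070 = 0.008196.
Darcy flux q = K · i = 48.40 × 0.008196 = 0.3967 m/day.
Seepage velocity v = q / n_e = 0.3967 / 0.15 = 2.645 m/day.

2.64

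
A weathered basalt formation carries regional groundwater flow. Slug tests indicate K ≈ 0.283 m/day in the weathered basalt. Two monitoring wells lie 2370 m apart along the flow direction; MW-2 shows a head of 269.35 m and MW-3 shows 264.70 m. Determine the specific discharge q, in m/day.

0.000555

Hydraulic gradient i = (269.35 − 264.70) / 2370 = 4.65 / 2370 = 0.001962.
Specific discharge q = K · i = 0.2830 × 0.001962 = 0.0005553 m/day.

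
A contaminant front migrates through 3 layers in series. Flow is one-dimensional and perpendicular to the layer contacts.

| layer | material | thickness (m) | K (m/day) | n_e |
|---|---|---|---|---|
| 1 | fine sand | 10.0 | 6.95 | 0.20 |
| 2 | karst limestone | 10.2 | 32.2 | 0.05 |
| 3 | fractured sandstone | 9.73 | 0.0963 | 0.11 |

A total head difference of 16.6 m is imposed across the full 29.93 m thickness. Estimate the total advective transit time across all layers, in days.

22.2

With flow normal to the layers, continuity requires the same specific discharge q through every layer.
Σ(b_i/K_i) = 10.0/6.95 + 10.2/32.2 + 9.73/0.0963 = 102.8 d.
q = Δh / Σ(b_i/K_i) = 16.6 / 102.8 = 0.1615 m/day.
In each layer the seepage velocity is v_i = q/n_i, so the layer transit time is t_i = b_i·n_i / q:
  layer 1 (fine sand): t_1 = 10.0 × 0.20 / 0.1615 = 12.38 d
  layer 2 (karst limestone): t_2 = 10.2 × 0.05 / 0.1615 = 3.158 d
  layer 3 (fractured sandstone): t_3 = 9.73 × 0.11 / 0.1615 = 6.628 d
Total t = Σ t_i = 22.17 days.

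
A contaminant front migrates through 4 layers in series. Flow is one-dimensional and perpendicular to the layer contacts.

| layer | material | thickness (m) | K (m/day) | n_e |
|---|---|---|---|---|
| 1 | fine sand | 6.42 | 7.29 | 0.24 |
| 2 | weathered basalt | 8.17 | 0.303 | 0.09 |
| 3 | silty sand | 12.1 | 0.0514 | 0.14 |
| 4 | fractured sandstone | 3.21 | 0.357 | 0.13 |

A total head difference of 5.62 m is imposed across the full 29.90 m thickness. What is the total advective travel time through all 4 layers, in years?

0.582

With flow normal to the layers, continuity requires the same specific discharge q through every layer.
Σ(b_i/K_i) = 6.42/7.29 + 8.17/0.303 + 12.1/0.0514 + 3.21/0.357 = 272.2 d.
q = Δh / Σ(b_i/K_i) = 5.62 / 272.2 = 0.02064 m/day.
In each layer the seepage velocity is v_i = q/n_i, so the layer transit time is t_i = b_i·n_i / q:
  layer 1 (fine sand): t_1 = 6.42 × 0.24 / 0.02064 = 74.64 d
  layer 2 (weathered basalt): t_2 = 8.17 × 0.09 / 0.02064 = 35.62 d
  layer 3 (silty sand): t_3 = 12.1 × 0.14 / 0.02064 = 82.06 d
  layer 4 (fractured sandstone): t_4 = 3.21 × 0.13 / 0.02064 = 20.21 d
Total t = Σ t_i = 212.5 days = 0.5819 years.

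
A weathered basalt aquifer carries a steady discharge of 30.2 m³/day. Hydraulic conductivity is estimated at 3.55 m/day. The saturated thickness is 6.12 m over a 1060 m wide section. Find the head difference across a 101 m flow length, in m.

Cross-sectional area A = 1060 × 6.12 = 6487 m².
From Q = K·A·i, i = Q / (K·A) = 30.2 / (3.550 × 6487) = 0.001311.
Head loss Δh = i · L = 0.001311 × 101 = 0.1324 m.

0.132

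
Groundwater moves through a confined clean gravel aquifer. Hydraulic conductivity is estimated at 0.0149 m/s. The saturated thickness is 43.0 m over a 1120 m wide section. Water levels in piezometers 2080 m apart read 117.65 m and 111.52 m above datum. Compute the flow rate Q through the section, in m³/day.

Convert K: 0.0149 m/s × 86400 = 1287 m/day.
Cross-sectional area A = 1120 × 43.0 = 48160 m².
Hydraulic gradient i = (117.65 − 111.52) / 2080 = 6.13 / 2080 = 0.002947.
Darcy's law: Q = K · A · i = 1287 × 48160 × 0.002947 = 1.827e+05 m³/day.

183000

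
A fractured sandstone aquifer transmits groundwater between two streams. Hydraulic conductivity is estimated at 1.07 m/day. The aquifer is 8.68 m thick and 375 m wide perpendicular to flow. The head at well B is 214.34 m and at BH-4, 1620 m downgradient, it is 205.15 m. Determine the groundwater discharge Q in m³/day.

Cross-sectional area A = 375 × 8.68 = 3255 m².
Hydraulic gradient i = (214.34 − 205.15) / 1620 = 9.19 / 1620 = 0.005673.
Darcy's law: Q = K · A · i = 1.070 × 3255 × 0.005673 = 19.76 m³/day.

19.8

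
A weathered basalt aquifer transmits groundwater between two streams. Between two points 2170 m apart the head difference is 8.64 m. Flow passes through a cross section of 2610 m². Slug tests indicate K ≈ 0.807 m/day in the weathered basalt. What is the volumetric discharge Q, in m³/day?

Hydraulic gradient i = Δh / L = 8.64 / 2170 = 0.003982.
Darcy's law: Q = K · A · i = 0.8070 × 2610 × 0.003982 = 8.386 m³/day.

8.39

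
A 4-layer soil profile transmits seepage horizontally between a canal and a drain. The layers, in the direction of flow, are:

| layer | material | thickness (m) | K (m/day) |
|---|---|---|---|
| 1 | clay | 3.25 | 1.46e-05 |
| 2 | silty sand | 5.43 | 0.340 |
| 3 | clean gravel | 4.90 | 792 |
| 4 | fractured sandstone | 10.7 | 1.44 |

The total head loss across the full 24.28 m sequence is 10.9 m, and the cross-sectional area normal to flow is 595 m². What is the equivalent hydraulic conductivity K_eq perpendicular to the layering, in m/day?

0.000109

Flow is perpendicular to layering, so the layers act in series and the equivalent K is the thickness-weighted harmonic mean.
Total thickness L = 3.25 + 5.43 + 4.90 + 10.7 = 24.28 m.
Σ(b_i/K_i) = 3.25/1.46e-05 + 5.43/0.340 + 4.90/792 + 10.7/1.44 = 2.226e+05 d.
K_eq = L / Σ(b_i/K_i) = 24.28 / 2.226e+05 = 0.0001091 m/day.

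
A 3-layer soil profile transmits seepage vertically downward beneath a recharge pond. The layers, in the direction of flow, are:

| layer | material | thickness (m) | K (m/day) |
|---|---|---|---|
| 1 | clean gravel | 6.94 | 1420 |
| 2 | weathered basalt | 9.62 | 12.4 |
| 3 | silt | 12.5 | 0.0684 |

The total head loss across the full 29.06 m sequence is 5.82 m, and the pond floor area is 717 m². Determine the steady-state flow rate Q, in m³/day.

Flow is perpendicular to layering, so the layers act in series and the equivalent K is the thickness-weighted harmonic mean.
Total thickness L = 6.94 + 9.62 + 12.5 = 29.06 m.
Σ(b_i/K_i) = 6.94/1420 + 9.62/12.4 + 12.5/0.0684 = 183.5 d.
K_eq = L / Σ(b_i/K_i) = 29.06 / 183.5 = 0.1583 m/day.
Q = K_eq · A · (Δh/L) = 0.1583 × 717 × (5.82/29.06) = 22.74 m³/day.

22.7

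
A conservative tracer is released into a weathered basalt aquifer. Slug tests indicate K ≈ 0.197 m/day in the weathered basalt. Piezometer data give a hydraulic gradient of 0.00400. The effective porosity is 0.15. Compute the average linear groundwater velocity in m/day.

Hydraulic gradient i = 0.00400.
Darcy flux q = K · i = 0.1970 × 0.004000 = 0.0007880 m/day.
Seepage velocity v = q / n_e = 0.0007880 / 0.15 = 0.005253 m/day.

0.00525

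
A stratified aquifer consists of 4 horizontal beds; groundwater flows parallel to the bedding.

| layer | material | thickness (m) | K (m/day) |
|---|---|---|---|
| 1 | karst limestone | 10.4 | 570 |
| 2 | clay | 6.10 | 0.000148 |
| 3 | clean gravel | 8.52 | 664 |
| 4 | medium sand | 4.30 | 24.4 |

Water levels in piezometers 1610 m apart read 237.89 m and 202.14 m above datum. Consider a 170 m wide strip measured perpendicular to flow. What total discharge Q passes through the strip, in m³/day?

44100

Flow is parallel to layering, so each bed carries its own Darcy discharge and the transmissivities add.
Σ(K_i·b_i) = 570×10.4 + 0.000148×6.10 + 664×8.52 + 24.4×4.30 = 11690 m²/day.
Hydraulic gradient i = (237.89 − 202.14) / 1610 = 35.75 / 1610 = 0.02220.
Q = Σ(K_i·b_i) · W · i = 11690 × 170 × 0.02220 = 44129 m³/day.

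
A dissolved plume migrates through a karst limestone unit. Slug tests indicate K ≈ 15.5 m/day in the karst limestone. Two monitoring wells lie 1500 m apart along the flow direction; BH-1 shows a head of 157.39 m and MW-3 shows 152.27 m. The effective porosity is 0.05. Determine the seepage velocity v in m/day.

1.06

Hydraulic gradient i = (157.39 − 152.27) / 1500 = 5.12 / 1500 = 0.003413.
Darcy flux q = K · i = 15.50 × 0.003413 = 0.05291 m/day.
Seepage velocity v = q / n_e = 0.05291 / 0.05 = 1.058 m/day.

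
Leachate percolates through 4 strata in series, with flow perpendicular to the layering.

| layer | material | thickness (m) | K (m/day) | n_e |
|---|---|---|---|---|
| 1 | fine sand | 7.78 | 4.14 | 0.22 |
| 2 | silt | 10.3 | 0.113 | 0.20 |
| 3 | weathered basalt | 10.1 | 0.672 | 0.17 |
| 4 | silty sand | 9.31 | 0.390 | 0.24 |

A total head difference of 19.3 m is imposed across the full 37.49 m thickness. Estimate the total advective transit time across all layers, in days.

52.8

With flow normal to the layers, continuity requires the same specific discharge q through every layer.
Σ(b_i/K_i) = 7.78/4.14 + 10.3/0.113 + 10.1/0.672 + 9.31/0.390 = 131.9 d.
q = Δh / Σ(b_i/K_i) = 19.3 / 131.9 = 0.1463 m/day.
In each layer the seepage velocity is v_i = q/n_i, so the layer transit time is t_i = b_i·n_i / q:
  layer 1 (fine sand): t_1 = 7.78 × 0.22 / 0.1463 = 11.70 d
  layer 2 (silt): t_2 = 10.3 × 0.20 / 0.1463 = 14.08 d
  layer 3 (weathered basalt): t_3 = 10.1 × 0.17 / 0.1463 = 11.74 d
  layer 4 (silty sand): t_4 = 9.31 × 0.24 / 0.1463 = 15.27 d
Total t = Σ t_i = 52.79 days.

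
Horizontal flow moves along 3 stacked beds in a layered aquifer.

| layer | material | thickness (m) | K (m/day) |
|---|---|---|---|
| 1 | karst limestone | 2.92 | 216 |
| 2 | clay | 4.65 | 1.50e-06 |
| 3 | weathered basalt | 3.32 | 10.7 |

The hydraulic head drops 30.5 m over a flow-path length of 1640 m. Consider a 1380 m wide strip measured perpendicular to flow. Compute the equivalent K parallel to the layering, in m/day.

Flow is parallel to layering, so each bed carries its own Darcy discharge and the transmissivities add.
Σ(K_i·b_i) = 216×2.92 + 1.50e-06×4.65 + 10.7×3.32 = 666.2 m²/day.
Total thickness b = 10.89 m, so K_eq = Σ(K_i·b_i)/b = 61.18 m/day.

61.2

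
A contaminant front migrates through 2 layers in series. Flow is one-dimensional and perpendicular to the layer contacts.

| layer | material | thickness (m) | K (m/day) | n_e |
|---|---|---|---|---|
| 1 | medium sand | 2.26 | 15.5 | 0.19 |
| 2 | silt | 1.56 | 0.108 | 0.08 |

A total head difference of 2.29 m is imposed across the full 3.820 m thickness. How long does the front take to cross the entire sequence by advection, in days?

With flow normal to the layers, continuity requires the same specific discharge q through every layer.
Σ(b_i/K_i) = 2.26/15.5 + 1.56/0.108 = 14.59 d.
q = Δh / Σ(b_i/K_i) = 2.29 / 14.59 = 0.1570 m/day.
In each layer the seepage velocity is v_i = q/n_i, so the layer transit time is t_i = b_i·n_i / q:
  layer 1 (medium sand): t_1 = 2.26 × 0.19 / 0.1570 = 2.736 d
  layer 2 (silt): t_2 = 1.56 × 0.08 / 0.1570 = 0.7951 d
Total t = Σ t_i = 3.531 days.

3.53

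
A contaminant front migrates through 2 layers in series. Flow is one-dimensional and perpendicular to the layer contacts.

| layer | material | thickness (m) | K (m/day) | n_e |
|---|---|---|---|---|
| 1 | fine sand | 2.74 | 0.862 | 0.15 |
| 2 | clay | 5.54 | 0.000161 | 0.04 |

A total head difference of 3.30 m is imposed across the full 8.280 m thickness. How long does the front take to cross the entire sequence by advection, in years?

With flow normal to the layers, continuity requires the same specific discharge q through every layer.
Σ(b_i/K_i) = 2.74/0.862 + 5.54/0.000161 = 34413 d.
q = Δh / Σ(b_i/K_i) = 3.30 / 34413 = 9.589e-05 m/day.
In each layer the seepage velocity is v_i = q/n_i, so the layer transit time is t_i = b_i·n_i / q:
  layer 1 (fine sand): t_1 = 2.74 × 0.15 / 9.589e-05 = 4286 d
  layer 2 (clay): t_2 = 5.54 × 0.04 / 9.589e-05 = 2311 d
Total t = Σ t_i = 6597 days = 18.06 years.

18.1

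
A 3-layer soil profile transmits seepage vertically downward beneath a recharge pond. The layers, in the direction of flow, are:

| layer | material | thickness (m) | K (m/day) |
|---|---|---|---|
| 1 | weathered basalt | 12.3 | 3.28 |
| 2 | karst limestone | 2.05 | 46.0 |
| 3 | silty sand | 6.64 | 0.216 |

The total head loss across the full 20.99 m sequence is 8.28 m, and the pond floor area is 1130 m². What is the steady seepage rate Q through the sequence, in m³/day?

271

Flow is perpendicular to layering, so the layers act in series and the equivalent K is the thickness-weighted harmonic mean.
Total thickness L = 12.3 + 2.05 + 6.64 = 20.99 m.
Σ(b_i/K_i) = 12.3/3.28 + 2.05/46.0 + 6.64/0.216 = 34.54 d.
K_eq = L / Σ(b_i/K_i) = 20.99 / 34.54 = 0.6078 m/day.
Q = K_eq · A · (Δh/L) = 0.6078 × 1130 × (8.28/20.99) = 270.9 m³/day.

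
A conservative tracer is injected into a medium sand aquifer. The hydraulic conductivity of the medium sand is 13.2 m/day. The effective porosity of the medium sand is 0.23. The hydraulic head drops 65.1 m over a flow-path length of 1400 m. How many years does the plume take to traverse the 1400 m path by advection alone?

1.44

Hydraulic gradient i = Δh / L = 65.1 / 1400 = 0.04650.
Darcy flux q = K · i = 13.20 × 0.04650 = 0.6138 m/day.
Seepage velocity v = q / n_e = 0.6138 / 0.23 = 2.669 m/day.
Travel time t = L / v = 1400 / 2.669 = 524.6 days = 1.436 years.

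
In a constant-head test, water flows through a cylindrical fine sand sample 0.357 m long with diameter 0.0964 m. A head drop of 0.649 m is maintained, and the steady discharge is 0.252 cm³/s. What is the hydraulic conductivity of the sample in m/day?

1.64

Cross-sectional area A = π·(d/2)² = π × (0.0964/2)² = 0.007299 m².
Convert discharge: 0.252 cm³/s = 2.520e-07 m³/s.
Darcy's law rearranged: K = Q·L / (A·Δh) = 2.520e-07 × 0.357 / (0.007299 × 0.649) = 1.899e-05 m/s = 1.641 m/day.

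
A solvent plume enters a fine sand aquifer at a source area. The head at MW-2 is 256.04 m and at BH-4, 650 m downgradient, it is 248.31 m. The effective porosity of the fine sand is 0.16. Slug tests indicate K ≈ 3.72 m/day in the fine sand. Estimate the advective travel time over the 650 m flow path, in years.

6.44

Hydraulic gradient i = (256.04 − 248.31) / 650 = 7.73 / 650 = 0.01189.
Darcy flux q = K · i = 3.720 × 0.01189 = 0.04424 m/day.
Seepage velocity v = q / n_e = 0.04424 / 0.16 = 0.2765 m/day.
Travel time t = L / v = 650 / 0.2765 = 2351 days = 6.436 years.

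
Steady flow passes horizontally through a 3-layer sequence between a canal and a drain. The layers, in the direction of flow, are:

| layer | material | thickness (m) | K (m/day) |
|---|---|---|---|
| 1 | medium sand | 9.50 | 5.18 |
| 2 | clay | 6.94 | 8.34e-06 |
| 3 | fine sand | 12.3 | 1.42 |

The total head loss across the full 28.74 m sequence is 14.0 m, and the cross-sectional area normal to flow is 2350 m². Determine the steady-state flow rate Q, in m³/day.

0.0395

Flow is perpendicular to layering, so the layers act in series and the equivalent K is the thickness-weighted harmonic mean.
Total thickness L = 9.50 + 6.94 + 12.3 = 28.74 m.
Σ(b_i/K_i) = 9.50/5.18 + 6.94/8.34e-06 + 12.3/1.42 = 8.321e+05 d.
K_eq = L / Σ(b_i/K_i) = 28.74 / 8.321e+05 = 3.454e-05 m/day.
Q = K_eq · A · (Δh/L) = 3.454e-05 × 2350 × (14.0/28.74) = 0.03954 m³/day.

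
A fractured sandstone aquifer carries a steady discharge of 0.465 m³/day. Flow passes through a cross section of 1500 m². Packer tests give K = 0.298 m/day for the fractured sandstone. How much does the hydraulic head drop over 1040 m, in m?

From Q = K·A·i, i = Q / (K·A) = 0.465 / (0.2980 × 1500) = 0.001040.
Head loss Δh = i · L = 0.001040 × 1040 = 1.082 m.

1.08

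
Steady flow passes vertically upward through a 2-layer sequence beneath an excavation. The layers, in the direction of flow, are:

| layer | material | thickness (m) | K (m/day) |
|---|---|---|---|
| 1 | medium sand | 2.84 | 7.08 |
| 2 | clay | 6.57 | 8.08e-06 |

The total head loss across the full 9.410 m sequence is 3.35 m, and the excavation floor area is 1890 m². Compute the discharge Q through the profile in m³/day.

Flow is perpendicular to layering, so the layers act in series and the equivalent K is the thickness-weighted harmonic mean.
Total thickness L = 2.84 + 6.57 = 9.410 m.
Σ(b_i/K_i) = 2.84/7.08 + 6.57/8.08e-06 = 8.131e+05 d.
K_eq = L / Σ(b_i/K_i) = 9.410 / 8.131e+05 = 1.157e-05 m/day.
Q = K_eq · A · (Δh/L) = 1.157e-05 × 1890 × (3.35/9.410) = 0.007787 m³/day.

0.00779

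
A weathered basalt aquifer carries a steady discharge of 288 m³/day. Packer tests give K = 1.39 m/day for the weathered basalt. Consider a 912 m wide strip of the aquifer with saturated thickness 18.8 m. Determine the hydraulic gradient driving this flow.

0.0121

Cross-sectional area A = 912 × 18.8 = 17146 m².
From Q = K·A·i, i = Q / (K·A) = 288 / (1.390 × 17146) = 0.01208.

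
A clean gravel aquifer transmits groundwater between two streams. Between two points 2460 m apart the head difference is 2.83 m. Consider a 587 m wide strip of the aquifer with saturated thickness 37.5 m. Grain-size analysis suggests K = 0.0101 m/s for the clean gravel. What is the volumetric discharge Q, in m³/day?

Convert K: 0.0101 m/s × 86400 = 872.6 m/day.
Cross-sectional area A = 587 × 37.5 = 22012 m².
Hydraulic gradient i = Δh / L = 2.83 / 2460 = 0.001150.
Darcy's law: Q = K · A · i = 872.6 × 22012 × 0.001150 = 22098 m³/day.

22100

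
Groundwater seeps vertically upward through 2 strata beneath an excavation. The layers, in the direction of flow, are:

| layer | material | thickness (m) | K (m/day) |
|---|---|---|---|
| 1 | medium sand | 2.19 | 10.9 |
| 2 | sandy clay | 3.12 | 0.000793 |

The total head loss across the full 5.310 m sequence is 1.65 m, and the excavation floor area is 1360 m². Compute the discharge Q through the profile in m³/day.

Flow is perpendicular to layering, so the layers act in series and the equivalent K is the thickness-weighted harmonic mean.
Total thickness L = 2.19 + 3.12 = 5.310 m.
Σ(b_i/K_i) = 2.19/10.9 + 3.12/0.000793 = 3935 d.
K_eq = L / Σ(b_i/K_i) = 5.310 / 3935 = 0.001350 m/day.
Q = K_eq · A · (Δh/L) = 0.001350 × 1360 × (1.65/5.310) = 0.5703 m³/day.

0.570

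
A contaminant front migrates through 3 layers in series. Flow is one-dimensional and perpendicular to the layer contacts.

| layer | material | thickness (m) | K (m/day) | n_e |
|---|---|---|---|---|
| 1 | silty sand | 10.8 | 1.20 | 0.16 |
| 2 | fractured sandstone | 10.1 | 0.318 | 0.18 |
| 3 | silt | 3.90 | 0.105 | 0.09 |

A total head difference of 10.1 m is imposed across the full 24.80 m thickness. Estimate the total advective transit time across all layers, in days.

With flow normal to the layers, continuity requires the same specific discharge q through every layer.
Σ(b_i/K_i) = 10.8/1.20 + 10.1/0.318 + 3.90/0.105 = 77.90 d.
q = Δh / Σ(b_i/K_i) = 10.1 / 77.90 = 0.1296 m/day.
In each layer the seepage velocity is v_i = q/n_i, so the layer transit time is t_i = b_i·n_i / q:
  layer 1 (silty sand): t_1 = 10.8 × 0.16 / 0.1296 = 13.33 d
  layer 2 (fractured sandstone): t_2 = 10.1 × 0.18 / 0.1296 = 14.02 d
  layer 3 (silt): t_3 = 3.90 × 0.09 / 0.1296 = 2.707 d
Total t = Σ t_i = 30.06 days.

30.1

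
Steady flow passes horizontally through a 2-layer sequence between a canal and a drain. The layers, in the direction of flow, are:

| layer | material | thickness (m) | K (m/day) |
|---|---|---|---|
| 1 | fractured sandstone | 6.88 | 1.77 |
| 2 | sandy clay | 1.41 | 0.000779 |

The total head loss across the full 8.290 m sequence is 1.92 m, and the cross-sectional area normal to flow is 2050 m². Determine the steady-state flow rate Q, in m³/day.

2.17

Flow is perpendicular to layering, so the layers act in series and the equivalent K is the thickness-weighted harmonic mean.
Total thickness L = 6.88 + 1.41 = 8.290 m.
Σ(b_i/K_i) = 6.88/1.77 + 1.41/0.000779 = 1814 d.
K_eq = L / Σ(b_i/K_i) = 8.290 / 1814 = 0.004570 m/day.
Q = K_eq · A · (Δh/L) = 0.004570 × 2050 × (1.92/8.290) = 2.170 m³/day.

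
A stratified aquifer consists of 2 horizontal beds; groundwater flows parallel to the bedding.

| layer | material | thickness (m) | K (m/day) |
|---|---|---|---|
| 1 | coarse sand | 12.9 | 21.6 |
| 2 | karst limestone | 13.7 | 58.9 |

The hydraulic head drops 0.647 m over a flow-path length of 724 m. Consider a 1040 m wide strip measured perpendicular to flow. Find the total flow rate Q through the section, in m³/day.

Flow is parallel to layering, so each bed carries its own Darcy discharge and the transmissivities add.
Σ(K_i·b_i) = 21.6×12.9 + 58.9×13.7 = 1086 m²/day.
Hydraulic gradient i = Δh / L = 0.647 / 724 = 0.0008936.
Q = Σ(K_i·b_i) · W · i = 1086 × 1040 × 0.0008936 = 1009 m³/day.

1010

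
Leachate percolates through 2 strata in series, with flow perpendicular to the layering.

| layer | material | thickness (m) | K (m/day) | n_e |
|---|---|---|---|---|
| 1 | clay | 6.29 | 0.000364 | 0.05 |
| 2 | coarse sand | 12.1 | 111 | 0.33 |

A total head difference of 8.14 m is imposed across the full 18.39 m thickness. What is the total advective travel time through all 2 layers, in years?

With flow normal to the layers, continuity requires the same specific discharge q through every layer.
Σ(b_i/K_i) = 6.29/0.000364 + 12.1/111 = 17280 d.
q = Δh / Σ(b_i/K_i) = 8.14 / 17280 = 0.0004711 m/day.
In each layer the seepage velocity is v_i = q/n_i, so the layer transit time is t_i = b_i·n_i / q:
  layer 1 (clay): t_1 = 6.29 × 0.05 / 0.0004711 = 667.6 d
  layer 2 (coarse sand): t_2 = 12.1 × 0.33 / 0.0004711 = 8477 d
Total t = Σ t_i = 9144 days = 25.04 years.

25.0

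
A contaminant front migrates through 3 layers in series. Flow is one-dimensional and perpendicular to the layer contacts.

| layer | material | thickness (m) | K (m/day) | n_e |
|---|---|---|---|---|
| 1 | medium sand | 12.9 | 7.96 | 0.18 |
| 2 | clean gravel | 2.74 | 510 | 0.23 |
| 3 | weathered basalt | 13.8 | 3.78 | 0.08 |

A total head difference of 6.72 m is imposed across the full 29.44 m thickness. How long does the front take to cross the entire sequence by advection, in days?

With flow normal to the layers, continuity requires the same specific discharge q through every layer.
Σ(b_i/K_i) = 12.9/7.96 + 2.74/510 + 13.8/3.78 = 5.277 d.
q = Δh / Σ(b_i/K_i) = 6.72 / 5.277 = 1.274 m/day.
In each layer the seepage velocity is v_i = q/n_i, so the layer transit time is t_i = b_i·n_i / q:
  layer 1 (medium sand): t_1 = 12.9 × 0.18 / 1.274 = 1.823 d
  layer 2 (clean gravel): t_2 = 2.74 × 0.23 / 1.274 = 0.4949 d
  layer 3 (weathered basalt): t_3 = 13.8 × 0.08 / 1.274 = 0.8669 d
Total t = Σ t_i = 3.185 days.

3.19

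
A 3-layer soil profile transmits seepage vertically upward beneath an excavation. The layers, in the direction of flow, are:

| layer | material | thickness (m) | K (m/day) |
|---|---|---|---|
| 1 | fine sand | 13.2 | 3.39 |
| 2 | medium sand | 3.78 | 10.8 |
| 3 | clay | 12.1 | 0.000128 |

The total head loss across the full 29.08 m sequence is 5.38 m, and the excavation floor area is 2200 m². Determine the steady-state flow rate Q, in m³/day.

0.125

Flow is perpendicular to layering, so the layers act in series and the equivalent K is the thickness-weighted harmonic mean.
Total thickness L = 13.2 + 3.78 + 12.1 = 29.08 m.
Σ(b_i/K_i) = 13.2/3.39 + 3.78/10.8 + 12.1/0.000128 = 94535 d.
K_eq = L / Σ(b_i/K_i) = 29.08 / 94535 = 0.0003076 m/day.
Q = K_eq · A · (Δh/L) = 0.0003076 × 2200 × (5.38/29.08) = 0.1252 m³/day.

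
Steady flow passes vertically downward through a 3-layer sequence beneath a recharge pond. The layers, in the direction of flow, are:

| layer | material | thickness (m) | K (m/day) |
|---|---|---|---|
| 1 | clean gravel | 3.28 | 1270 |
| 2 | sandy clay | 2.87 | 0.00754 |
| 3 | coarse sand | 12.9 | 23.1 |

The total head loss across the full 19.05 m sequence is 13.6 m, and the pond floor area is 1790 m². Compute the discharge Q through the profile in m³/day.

Flow is perpendicular to layering, so the layers act in series and the equivalent K is the thickness-weighted harmonic mean.
Total thickness L = 3.28 + 2.87 + 12.9 = 19.05 m.
Σ(b_i/K_i) = 3.28/1270 + 2.87/0.00754 + 12.9/23.1 = 381.2 d.
K_eq = L / Σ(b_i/K_i) = 19.05 / 381.2 = 0.04997 m/day.
Q = K_eq · A · (Δh/L) = 0.04997 × 1790 × (13.6/19.05) = 63.86 m³/day.

63.9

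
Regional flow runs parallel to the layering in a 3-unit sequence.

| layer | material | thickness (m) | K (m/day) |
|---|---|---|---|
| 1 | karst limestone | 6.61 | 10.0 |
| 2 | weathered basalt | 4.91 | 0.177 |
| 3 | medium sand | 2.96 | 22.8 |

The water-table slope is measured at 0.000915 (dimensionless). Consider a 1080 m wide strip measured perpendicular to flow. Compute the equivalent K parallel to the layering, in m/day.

Flow is parallel to layering, so each bed carries its own Darcy discharge and the transmissivities add.
Σ(K_i·b_i) = 10.0×6.61 + 0.177×4.91 + 22.8×2.96 = 134.5 m²/day.
Total thickness b = 14.48 m, so K_eq = Σ(K_i·b_i)/b = 9.286 m/day.

9.29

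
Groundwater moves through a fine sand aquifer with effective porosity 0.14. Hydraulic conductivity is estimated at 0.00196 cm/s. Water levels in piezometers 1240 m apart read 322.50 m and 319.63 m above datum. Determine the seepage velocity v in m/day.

0.0280

Convert K: 0.00196 cm/s × 864 = 1.693 m/day.
Hydraulic gradient i = (322.50 − 319.63) / 1240 = 2.87 / 1240 = 0.002315.
Darcy flux q = K · i = 1.693 × 0.002315 = 0.003919 m/day.
Seepage velocity v = q / n_e = 0.003919 / 0.14 = 0.02800 m/day.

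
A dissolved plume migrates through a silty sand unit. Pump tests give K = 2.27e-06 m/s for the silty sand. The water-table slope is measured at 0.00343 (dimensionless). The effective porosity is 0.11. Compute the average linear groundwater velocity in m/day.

Convert K: 2.27e-06 m/s × 86400 = 0.1961 m/day.
Hydraulic gradient i = 0.00343.
Darcy flux q = K · i = 0.1961 × 0.003430 = 0.0006727 m/day.
Seepage velocity v = q / n_e = 0.0006727 / 0.11 = 0.006116 m/day.

0.00612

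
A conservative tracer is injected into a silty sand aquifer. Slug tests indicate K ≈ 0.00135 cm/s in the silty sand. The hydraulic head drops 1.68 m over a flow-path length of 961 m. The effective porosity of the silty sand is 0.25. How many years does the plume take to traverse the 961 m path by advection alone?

323

Convert K: 0.00135 cm/s × 864 = 1.166 m/day.
Hydraulic gradient i = Δh / L = 1.68 / 961 = 0.001748.
Darcy flux q = K · i = 1.166 × 0.001748 = 0.002039 m/day.
Seepage velocity v = q / n_e = 0.002039 / 0.25 = 0.008156 m/day.
Travel time t = L / v = 961 / 0.008156 = 1.178e+05 days = 322.6 years.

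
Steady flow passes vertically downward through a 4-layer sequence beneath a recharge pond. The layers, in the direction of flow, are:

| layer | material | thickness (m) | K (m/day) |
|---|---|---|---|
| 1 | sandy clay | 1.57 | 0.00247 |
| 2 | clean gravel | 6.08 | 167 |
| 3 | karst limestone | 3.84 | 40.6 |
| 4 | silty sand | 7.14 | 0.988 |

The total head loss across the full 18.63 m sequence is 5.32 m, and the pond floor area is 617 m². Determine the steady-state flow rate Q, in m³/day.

Flow is perpendicular to layering, so the layers act in series and the equivalent K is the thickness-weighted harmonic mean.
Total thickness L = 1.57 + 6.08 + 3.84 + 7.14 = 18.63 m.
Σ(b_i/K_i) = 1.57/0.00247 + 6.08/167 + 3.84/40.6 + 7.14/0.988 = 643.0 d.
K_eq = L / Σ(b_i/K_i) = 18.63 / 643.0 = 0.02897 m/day.
Q = K_eq · A · (Δh/L) = 0.02897 × 617 × (5.32/18.63) = 5.105 m³/day.

5.11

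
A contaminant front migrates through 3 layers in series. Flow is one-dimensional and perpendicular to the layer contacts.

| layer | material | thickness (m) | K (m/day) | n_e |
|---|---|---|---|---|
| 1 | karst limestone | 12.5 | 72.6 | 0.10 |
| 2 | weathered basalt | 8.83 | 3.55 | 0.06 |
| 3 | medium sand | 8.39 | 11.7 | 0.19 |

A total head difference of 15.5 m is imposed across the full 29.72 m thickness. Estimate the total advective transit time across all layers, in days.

0.735

With flow normal to the layers, continuity requires the same specific discharge q through every layer.
Σ(b_i/K_i) = 12.5/72.6 + 8.83/3.55 + 8.39/11.7 = 3.377 d.
q = Δh / Σ(b_i/K_i) = 15.5 / 3.377 = 4.590 m/day.
In each layer the seepage velocity is v_i = q/n_i, so the layer transit time is t_i = b_i·n_i / q:
  layer 1 (karst limestone): t_1 = 12.5 × 0.10 / 4.590 = 0.2723 d
  layer 2 (weathered basalt): t_2 = 8.83 × 0.06 / 4.590 = 0.1154 d
  layer 3 (medium sand): t_3 = 8.39 × 0.19 / 4.590 = 0.3473 d
Total t = Σ t_i = 0.7350 days.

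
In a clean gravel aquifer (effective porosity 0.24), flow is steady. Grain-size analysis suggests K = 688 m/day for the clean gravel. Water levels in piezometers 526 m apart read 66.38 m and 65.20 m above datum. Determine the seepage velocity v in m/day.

Hydraulic gradient i = (66.38 − 65.20) / 526 = 1.18 / 526 = 0.002243.
Darcy flux q = K · i = 688.0 × 0.002243 = 1.543 m/day.
Seepage velocity v = q / n_e = 1.543 / 0.24 = 6.431 m/day.

6.43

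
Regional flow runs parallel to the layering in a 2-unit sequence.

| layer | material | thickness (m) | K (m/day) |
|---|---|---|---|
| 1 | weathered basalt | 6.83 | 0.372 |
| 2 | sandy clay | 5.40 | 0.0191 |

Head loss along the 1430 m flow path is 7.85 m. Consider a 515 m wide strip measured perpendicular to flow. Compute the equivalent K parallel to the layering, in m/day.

0.216

Flow is parallel to layering, so each bed carries its own Darcy discharge and the transmissivities add.
Σ(K_i·b_i) = 0.372×6.83 + 0.0191×5.40 = 2.644 m²/day.
Total thickness b = 12.23 m, so K_eq = Σ(K_i·b_i)/b = 0.2162 m/day.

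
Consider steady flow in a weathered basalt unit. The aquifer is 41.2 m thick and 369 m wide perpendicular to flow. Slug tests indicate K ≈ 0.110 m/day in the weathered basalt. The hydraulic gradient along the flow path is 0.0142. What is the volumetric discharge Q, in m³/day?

Cross-sectional area A = 369 × 41.2 = 15203 m².
Hydraulic gradient i = 0.0142.
Darcy's law: Q = K · A · i = 0.1100 × 15203 × 0.01420 = 23.75 m³/day.

23.7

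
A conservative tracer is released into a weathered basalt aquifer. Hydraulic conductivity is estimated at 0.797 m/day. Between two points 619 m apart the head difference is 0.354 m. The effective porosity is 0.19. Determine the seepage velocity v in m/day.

Hydraulic gradient i = Δh / L = 0.354 / 619 = 0.0005719.
Darcy flux q = K · i = 0.7970 × 0.0005719 = 0.0004558 m/day.
Seepage velocity v = q / n_e = 0.0004558 / 0.19 = 0.002399 m/day.

0.00240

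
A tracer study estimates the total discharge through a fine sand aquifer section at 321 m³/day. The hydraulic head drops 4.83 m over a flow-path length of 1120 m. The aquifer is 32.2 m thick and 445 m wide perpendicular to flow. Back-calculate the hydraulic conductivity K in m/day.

5.19

Cross-sectional area A = 445 × 32.2 = 14329 m².
Hydraulic gradient i = Δh / L = 4.83 / 1120 = 0.004313.
From Q = K·A·i, K = Q / (A·i) = 321 / (14329 × 0.004313) = 5.195 m/day.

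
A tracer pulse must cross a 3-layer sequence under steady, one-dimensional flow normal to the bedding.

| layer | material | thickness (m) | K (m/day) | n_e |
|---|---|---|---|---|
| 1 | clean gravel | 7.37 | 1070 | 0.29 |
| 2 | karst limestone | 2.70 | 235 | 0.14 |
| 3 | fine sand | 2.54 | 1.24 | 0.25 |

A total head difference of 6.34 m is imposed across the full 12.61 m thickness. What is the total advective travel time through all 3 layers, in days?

With flow normal to the layers, continuity requires the same specific discharge q through every layer.
Σ(b_i/K_i) = 7.37/1070 + 2.70/235 + 2.54/1.24 = 2.067 d.
q = Δh / Σ(b_i/K_i) = 6.34 / 2.067 = 3.068 m/day.
In each layer the seepage velocity is v_i = q/n_i, so the layer transit time is t_i = b_i·n_i / q:
  layer 1 (clean gravel): t_1 = 7.37 × 0.29 / 3.068 = 0.6967 d
  layer 2 (karst limestone): t_2 = 2.70 × 0.14 / 3.068 = 0.1232 d
  layer 3 (fine sand): t_3 = 2.54 × 0.25 / 3.068 = 0.2070 d
Total t = Σ t_i = 1.027 days.

1.03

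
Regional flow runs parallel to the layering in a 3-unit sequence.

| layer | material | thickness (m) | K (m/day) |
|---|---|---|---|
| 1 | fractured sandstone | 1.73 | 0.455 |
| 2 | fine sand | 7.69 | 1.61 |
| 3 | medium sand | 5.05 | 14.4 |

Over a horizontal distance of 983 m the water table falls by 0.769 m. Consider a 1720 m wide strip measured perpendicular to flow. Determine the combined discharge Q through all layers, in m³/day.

116

Flow is parallel to layering, so each bed carries its own Darcy discharge and the transmissivities add.
Σ(K_i·b_i) = 0.455×1.73 + 1.61×7.69 + 14.4×5.05 = 85.89 m²/day.
Hydraulic gradient i = Δh / L = 0.769 / 983 = 0.0007823.
Q = Σ(K_i·b_i) · W · i = 85.89 × 1720 × 0.0007823 = 115.6 m³/day.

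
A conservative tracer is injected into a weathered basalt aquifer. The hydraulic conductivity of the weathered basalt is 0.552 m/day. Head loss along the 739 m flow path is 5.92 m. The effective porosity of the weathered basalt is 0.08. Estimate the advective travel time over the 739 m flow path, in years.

Hydraulic gradient i = Δh / L = 5.92 / 739 = 0.008011.
Darcy flux q = K · i = 0.5520 × 0.008011 = 0.004422 m/day.
Seepage velocity v = q / n_e = 0.004422 / 0.08 = 0.05527 m/day.
Travel time t = L / v = 739 / 0.05527 = 13370 days = 36.60 years.

36.6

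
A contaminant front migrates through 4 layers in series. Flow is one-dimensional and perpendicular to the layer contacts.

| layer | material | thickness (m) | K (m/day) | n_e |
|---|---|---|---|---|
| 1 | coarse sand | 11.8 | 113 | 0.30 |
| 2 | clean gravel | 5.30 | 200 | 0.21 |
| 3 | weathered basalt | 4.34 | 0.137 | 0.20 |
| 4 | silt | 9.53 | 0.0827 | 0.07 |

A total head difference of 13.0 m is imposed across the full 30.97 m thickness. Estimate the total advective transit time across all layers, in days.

70.0

With flow normal to the layers, continuity requires the same specific discharge q through every layer.
Σ(b_i/K_i) = 11.8/113 + 5.30/200 + 4.34/0.137 + 9.53/0.0827 = 147.0 d.
q = Δh / Σ(b_i/K_i) = 13.0 / 147.0 = 0.08841 m/day.
In each layer the seepage velocity is v_i = q/n_i, so the layer transit time is t_i = b_i·n_i / q:
  layer 1 (coarse sand): t_1 = 11.8 × 0.30 / 0.08841 = 40.04 d
  layer 2 (clean gravel): t_2 = 5.30 × 0.21 / 0.08841 = 12.59 d
  layer 3 (weathered basalt): t_3 = 4.34 × 0.20 / 0.08841 = 9.818 d
  layer 4 (silt): t_4 = 9.53 × 0.07 / 0.08841 = 7.546 d
Total t = Σ t_i = 69.99 days.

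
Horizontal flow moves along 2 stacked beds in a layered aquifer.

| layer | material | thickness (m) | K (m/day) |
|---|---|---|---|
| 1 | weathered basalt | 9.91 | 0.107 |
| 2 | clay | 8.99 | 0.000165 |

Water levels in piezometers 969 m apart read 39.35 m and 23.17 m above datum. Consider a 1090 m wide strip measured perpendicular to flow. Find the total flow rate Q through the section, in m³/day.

Flow is parallel to layering, so each bed carries its own Darcy discharge and the transmissivities add.
Σ(K_i·b_i) = 0.107×9.91 + 0.000165×8.99 = 1.062 m²/day.
Hydraulic gradient i = (39.35 − 23.17) / 969 = 16.18 / 969 = 0.01670.
Q = Σ(K_i·b_i) · W · i = 1.062 × 1090 × 0.01670 = 19.33 m³/day.

19.3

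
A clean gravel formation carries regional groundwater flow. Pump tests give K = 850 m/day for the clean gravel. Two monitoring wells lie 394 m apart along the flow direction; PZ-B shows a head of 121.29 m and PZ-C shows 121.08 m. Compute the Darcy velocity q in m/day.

0.453

Hydraulic gradient i = (121.29 − 121.08) / 394 = 0.21 / 394 = 0.0005330.
Specific discharge q = K · i = 850.0 × 0.0005330 = 0.4530 m/day.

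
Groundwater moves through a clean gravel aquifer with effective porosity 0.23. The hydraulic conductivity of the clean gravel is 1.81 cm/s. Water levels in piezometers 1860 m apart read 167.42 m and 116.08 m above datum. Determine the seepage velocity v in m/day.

188

Convert K: 1.81 cm/s × 864 = 1564 m/day.
Hydraulic gradient i = (167.42 − 116.08) / 1860 = 51.34 / 1860 = 0.02760.
Darcy flux q = K · i = 1564 × 0.02760 = 43.17 m/day.
Seepage velocity v = q / n_e = 43.17 / 0.23 = 187.7 m/day.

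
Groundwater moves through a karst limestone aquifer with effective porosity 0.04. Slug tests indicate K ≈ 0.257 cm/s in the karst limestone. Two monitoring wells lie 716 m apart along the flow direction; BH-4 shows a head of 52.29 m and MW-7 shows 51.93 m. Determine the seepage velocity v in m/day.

2.79

Convert K: 0.257 cm/s × 864 = 222.0 m/day.
Hydraulic gradient i = (52.29 − 51.93) / 716 = 0.36 / 716 = 0.0005028.
Darcy flux q = K · i = 222.0 × 0.0005028 = 0.1116 m/day.
Seepage velocity v = q / n_e = 0.1116 / 0.04 = 2.791 m/day.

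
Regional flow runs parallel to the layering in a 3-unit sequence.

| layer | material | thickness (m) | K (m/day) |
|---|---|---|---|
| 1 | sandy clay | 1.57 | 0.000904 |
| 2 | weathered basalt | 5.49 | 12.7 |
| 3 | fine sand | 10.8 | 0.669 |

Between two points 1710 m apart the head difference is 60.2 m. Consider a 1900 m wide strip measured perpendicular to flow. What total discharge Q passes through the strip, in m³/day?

5150

Flow is parallel to layering, so each bed carries its own Darcy discharge and the transmissivities add.
Σ(K_i·b_i) = 0.000904×1.57 + 12.7×5.49 + 0.669×10.8 = 76.95 m²/day.
Hydraulic gradient i = Δh / L = 60.2 / 1710 = 0.03520.
Q = Σ(K_i·b_i) · W · i = 76.95 × 1900 × 0.03520 = 5147 m³/day.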